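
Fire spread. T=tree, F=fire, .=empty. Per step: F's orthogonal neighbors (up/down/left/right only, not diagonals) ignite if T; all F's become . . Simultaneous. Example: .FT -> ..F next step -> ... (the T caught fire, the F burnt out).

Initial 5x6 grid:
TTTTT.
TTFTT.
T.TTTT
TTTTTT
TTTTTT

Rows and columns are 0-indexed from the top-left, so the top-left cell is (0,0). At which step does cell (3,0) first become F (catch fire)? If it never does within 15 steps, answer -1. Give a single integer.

Step 1: cell (3,0)='T' (+4 fires, +1 burnt)
Step 2: cell (3,0)='T' (+6 fires, +4 burnt)
Step 3: cell (3,0)='T' (+7 fires, +6 burnt)
Step 4: cell (3,0)='F' (+5 fires, +7 burnt)
  -> target ignites at step 4
Step 5: cell (3,0)='.' (+3 fires, +5 burnt)
Step 6: cell (3,0)='.' (+1 fires, +3 burnt)
Step 7: cell (3,0)='.' (+0 fires, +1 burnt)
  fire out at step 7

4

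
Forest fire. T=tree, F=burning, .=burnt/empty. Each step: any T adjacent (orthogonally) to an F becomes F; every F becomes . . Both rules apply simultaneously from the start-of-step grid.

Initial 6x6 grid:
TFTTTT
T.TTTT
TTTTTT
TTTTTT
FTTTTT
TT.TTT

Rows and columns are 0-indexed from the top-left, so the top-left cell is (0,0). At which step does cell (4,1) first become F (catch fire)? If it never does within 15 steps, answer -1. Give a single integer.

Step 1: cell (4,1)='F' (+5 fires, +2 burnt)
  -> target ignites at step 1
Step 2: cell (4,1)='.' (+7 fires, +5 burnt)
Step 3: cell (4,1)='.' (+6 fires, +7 burnt)
Step 4: cell (4,1)='.' (+6 fires, +6 burnt)
Step 5: cell (4,1)='.' (+5 fires, +6 burnt)
Step 6: cell (4,1)='.' (+3 fires, +5 burnt)
Step 7: cell (4,1)='.' (+0 fires, +3 burnt)
  fire out at step 7

1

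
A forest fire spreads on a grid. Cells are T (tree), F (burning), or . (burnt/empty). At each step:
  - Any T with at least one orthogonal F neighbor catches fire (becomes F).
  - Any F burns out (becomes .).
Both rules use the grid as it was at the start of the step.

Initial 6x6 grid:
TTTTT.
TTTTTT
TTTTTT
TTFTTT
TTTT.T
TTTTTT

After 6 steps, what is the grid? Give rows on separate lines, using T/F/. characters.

Step 1: 4 trees catch fire, 1 burn out
  TTTTT.
  TTTTTT
  TTFTTT
  TF.FTT
  TTFT.T
  TTTTTT
Step 2: 8 trees catch fire, 4 burn out
  TTTTT.
  TTFTTT
  TF.FTT
  F...FT
  TF.F.T
  TTFTTT
Step 3: 9 trees catch fire, 8 burn out
  TTFTT.
  TF.FTT
  F...FT
  .....F
  F....T
  TF.FTT
Step 4: 8 trees catch fire, 9 burn out
  TF.FT.
  F...FT
  .....F
  ......
  .....F
  F...FT
Step 5: 4 trees catch fire, 8 burn out
  F...F.
  .....F
  ......
  ......
  ......
  .....F
Step 6: 0 trees catch fire, 4 burn out
  ......
  ......
  ......
  ......
  ......
  ......

......
......
......
......
......
......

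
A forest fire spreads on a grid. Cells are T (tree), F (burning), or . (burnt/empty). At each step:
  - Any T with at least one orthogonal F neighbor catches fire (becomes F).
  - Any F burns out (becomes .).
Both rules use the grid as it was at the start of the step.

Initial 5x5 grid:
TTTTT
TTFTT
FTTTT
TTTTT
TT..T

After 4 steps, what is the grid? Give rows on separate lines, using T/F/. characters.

Step 1: 7 trees catch fire, 2 burn out
  TTFTT
  FF.FT
  .FFTT
  FTTTT
  TT..T
Step 2: 8 trees catch fire, 7 burn out
  FF.FT
  ....F
  ...FT
  .FFTT
  FT..T
Step 3: 4 trees catch fire, 8 burn out
  ....F
  .....
  ....F
  ...FT
  .F..T
Step 4: 1 trees catch fire, 4 burn out
  .....
  .....
  .....
  ....F
  ....T

.....
.....
.....
....F
....T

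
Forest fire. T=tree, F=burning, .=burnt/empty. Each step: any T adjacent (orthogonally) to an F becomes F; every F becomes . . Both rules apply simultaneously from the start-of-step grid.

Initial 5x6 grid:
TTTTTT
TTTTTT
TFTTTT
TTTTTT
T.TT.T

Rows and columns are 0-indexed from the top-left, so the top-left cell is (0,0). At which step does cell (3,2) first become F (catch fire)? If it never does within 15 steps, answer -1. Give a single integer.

Step 1: cell (3,2)='T' (+4 fires, +1 burnt)
Step 2: cell (3,2)='F' (+6 fires, +4 burnt)
  -> target ignites at step 2
Step 3: cell (3,2)='.' (+7 fires, +6 burnt)
Step 4: cell (3,2)='.' (+5 fires, +7 burnt)
Step 5: cell (3,2)='.' (+3 fires, +5 burnt)
Step 6: cell (3,2)='.' (+2 fires, +3 burnt)
Step 7: cell (3,2)='.' (+0 fires, +2 burnt)
  fire out at step 7

2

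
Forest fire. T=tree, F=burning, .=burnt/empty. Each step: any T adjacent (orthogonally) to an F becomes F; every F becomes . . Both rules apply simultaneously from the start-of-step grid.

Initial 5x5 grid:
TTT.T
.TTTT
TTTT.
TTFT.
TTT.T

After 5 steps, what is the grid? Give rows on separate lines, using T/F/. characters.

Step 1: 4 trees catch fire, 1 burn out
  TTT.T
  .TTTT
  TTFT.
  TF.F.
  TTF.T
Step 2: 5 trees catch fire, 4 burn out
  TTT.T
  .TFTT
  TF.F.
  F....
  TF..T
Step 3: 5 trees catch fire, 5 burn out
  TTF.T
  .F.FT
  F....
  .....
  F...T
Step 4: 2 trees catch fire, 5 burn out
  TF..T
  ....F
  .....
  .....
  ....T
Step 5: 2 trees catch fire, 2 burn out
  F...F
  .....
  .....
  .....
  ....T

F...F
.....
.....
.....
....T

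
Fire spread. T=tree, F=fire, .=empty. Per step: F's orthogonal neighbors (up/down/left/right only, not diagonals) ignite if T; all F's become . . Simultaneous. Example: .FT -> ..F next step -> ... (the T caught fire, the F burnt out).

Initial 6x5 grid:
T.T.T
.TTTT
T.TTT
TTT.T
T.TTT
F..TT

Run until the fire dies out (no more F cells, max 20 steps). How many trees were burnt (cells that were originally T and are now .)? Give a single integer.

Step 1: +1 fires, +1 burnt (F count now 1)
Step 2: +1 fires, +1 burnt (F count now 1)
Step 3: +2 fires, +1 burnt (F count now 2)
Step 4: +1 fires, +2 burnt (F count now 1)
Step 5: +2 fires, +1 burnt (F count now 2)
Step 6: +3 fires, +2 burnt (F count now 3)
Step 7: +6 fires, +3 burnt (F count now 6)
Step 8: +3 fires, +6 burnt (F count now 3)
Step 9: +1 fires, +3 burnt (F count now 1)
Step 10: +0 fires, +1 burnt (F count now 0)
Fire out after step 10
Initially T: 21, now '.': 29
Total burnt (originally-T cells now '.'): 20

Answer: 20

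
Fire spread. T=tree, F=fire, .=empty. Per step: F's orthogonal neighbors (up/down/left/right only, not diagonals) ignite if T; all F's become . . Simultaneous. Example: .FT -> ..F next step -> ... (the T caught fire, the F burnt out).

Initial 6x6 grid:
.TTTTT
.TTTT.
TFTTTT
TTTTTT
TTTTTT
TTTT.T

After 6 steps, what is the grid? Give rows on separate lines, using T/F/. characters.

Step 1: 4 trees catch fire, 1 burn out
  .TTTTT
  .FTTT.
  F.FTTT
  TFTTTT
  TTTTTT
  TTTT.T
Step 2: 6 trees catch fire, 4 burn out
  .FTTTT
  ..FTT.
  ...FTT
  F.FTTT
  TFTTTT
  TTTT.T
Step 3: 7 trees catch fire, 6 burn out
  ..FTTT
  ...FT.
  ....FT
  ...FTT
  F.FTTT
  TFTT.T
Step 4: 7 trees catch fire, 7 burn out
  ...FTT
  ....F.
  .....F
  ....FT
  ...FTT
  F.FT.T
Step 5: 4 trees catch fire, 7 burn out
  ....FT
  ......
  ......
  .....F
  ....FT
  ...F.T
Step 6: 2 trees catch fire, 4 burn out
  .....F
  ......
  ......
  ......
  .....F
  .....T

.....F
......
......
......
.....F
.....T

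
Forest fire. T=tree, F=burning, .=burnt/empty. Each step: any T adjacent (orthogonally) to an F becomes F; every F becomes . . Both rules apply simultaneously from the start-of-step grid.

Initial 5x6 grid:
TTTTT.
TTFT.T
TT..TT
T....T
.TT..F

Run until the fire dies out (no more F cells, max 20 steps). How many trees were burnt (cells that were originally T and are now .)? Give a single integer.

Answer: 15

Derivation:
Step 1: +4 fires, +2 burnt (F count now 4)
Step 2: +5 fires, +4 burnt (F count now 5)
Step 3: +5 fires, +5 burnt (F count now 5)
Step 4: +1 fires, +5 burnt (F count now 1)
Step 5: +0 fires, +1 burnt (F count now 0)
Fire out after step 5
Initially T: 17, now '.': 28
Total burnt (originally-T cells now '.'): 15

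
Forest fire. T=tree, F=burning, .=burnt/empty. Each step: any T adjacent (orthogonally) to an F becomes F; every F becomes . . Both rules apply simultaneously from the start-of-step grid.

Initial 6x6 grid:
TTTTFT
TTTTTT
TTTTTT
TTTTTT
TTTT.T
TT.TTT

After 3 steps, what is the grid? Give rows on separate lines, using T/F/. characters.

Step 1: 3 trees catch fire, 1 burn out
  TTTF.F
  TTTTFT
  TTTTTT
  TTTTTT
  TTTT.T
  TT.TTT
Step 2: 4 trees catch fire, 3 burn out
  TTF...
  TTTF.F
  TTTTFT
  TTTTTT
  TTTT.T
  TT.TTT
Step 3: 5 trees catch fire, 4 burn out
  TF....
  TTF...
  TTTF.F
  TTTTFT
  TTTT.T
  TT.TTT

TF....
TTF...
TTTF.F
TTTTFT
TTTT.T
TT.TTT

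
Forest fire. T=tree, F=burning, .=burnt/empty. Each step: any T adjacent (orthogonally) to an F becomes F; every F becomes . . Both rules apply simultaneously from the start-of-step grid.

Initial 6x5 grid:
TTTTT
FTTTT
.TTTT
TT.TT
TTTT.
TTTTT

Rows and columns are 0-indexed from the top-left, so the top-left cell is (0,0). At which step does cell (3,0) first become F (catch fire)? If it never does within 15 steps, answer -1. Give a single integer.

Step 1: cell (3,0)='T' (+2 fires, +1 burnt)
Step 2: cell (3,0)='T' (+3 fires, +2 burnt)
Step 3: cell (3,0)='T' (+4 fires, +3 burnt)
Step 4: cell (3,0)='F' (+5 fires, +4 burnt)
  -> target ignites at step 4
Step 5: cell (3,0)='.' (+6 fires, +5 burnt)
Step 6: cell (3,0)='.' (+4 fires, +6 burnt)
Step 7: cell (3,0)='.' (+1 fires, +4 burnt)
Step 8: cell (3,0)='.' (+1 fires, +1 burnt)
Step 9: cell (3,0)='.' (+0 fires, +1 burnt)
  fire out at step 9

4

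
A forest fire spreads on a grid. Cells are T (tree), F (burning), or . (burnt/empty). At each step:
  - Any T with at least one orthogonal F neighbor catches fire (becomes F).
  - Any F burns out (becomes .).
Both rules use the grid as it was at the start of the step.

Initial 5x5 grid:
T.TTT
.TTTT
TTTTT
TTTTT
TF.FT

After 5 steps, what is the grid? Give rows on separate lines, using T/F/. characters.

Step 1: 4 trees catch fire, 2 burn out
  T.TTT
  .TTTT
  TTTTT
  TFTFT
  F...F
Step 2: 5 trees catch fire, 4 burn out
  T.TTT
  .TTTT
  TFTFT
  F.F.F
  .....
Step 3: 5 trees catch fire, 5 burn out
  T.TTT
  .FTFT
  F.F.F
  .....
  .....
Step 4: 3 trees catch fire, 5 burn out
  T.TFT
  ..F.F
  .....
  .....
  .....
Step 5: 2 trees catch fire, 3 burn out
  T.F.F
  .....
  .....
  .....
  .....

T.F.F
.....
.....
.....
.....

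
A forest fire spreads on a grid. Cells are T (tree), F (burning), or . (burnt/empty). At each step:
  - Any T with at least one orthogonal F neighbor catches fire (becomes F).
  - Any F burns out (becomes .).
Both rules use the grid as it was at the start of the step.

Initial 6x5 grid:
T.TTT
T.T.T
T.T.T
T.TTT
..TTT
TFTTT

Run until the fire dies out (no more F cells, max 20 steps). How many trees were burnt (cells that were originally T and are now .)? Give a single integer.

Step 1: +2 fires, +1 burnt (F count now 2)
Step 2: +2 fires, +2 burnt (F count now 2)
Step 3: +3 fires, +2 burnt (F count now 3)
Step 4: +3 fires, +3 burnt (F count now 3)
Step 5: +2 fires, +3 burnt (F count now 2)
Step 6: +2 fires, +2 burnt (F count now 2)
Step 7: +2 fires, +2 burnt (F count now 2)
Step 8: +1 fires, +2 burnt (F count now 1)
Step 9: +0 fires, +1 burnt (F count now 0)
Fire out after step 9
Initially T: 21, now '.': 26
Total burnt (originally-T cells now '.'): 17

Answer: 17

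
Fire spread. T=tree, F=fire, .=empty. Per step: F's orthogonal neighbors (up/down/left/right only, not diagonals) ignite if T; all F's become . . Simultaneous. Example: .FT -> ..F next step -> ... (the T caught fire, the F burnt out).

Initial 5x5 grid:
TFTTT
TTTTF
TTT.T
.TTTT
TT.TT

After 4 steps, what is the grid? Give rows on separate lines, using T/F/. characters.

Step 1: 6 trees catch fire, 2 burn out
  F.FTF
  TFTF.
  TTT.F
  .TTTT
  TT.TT
Step 2: 5 trees catch fire, 6 burn out
  ...F.
  F.F..
  TFT..
  .TTTF
  TT.TT
Step 3: 5 trees catch fire, 5 burn out
  .....
  .....
  F.F..
  .FTF.
  TT.TF
Step 4: 3 trees catch fire, 5 burn out
  .....
  .....
  .....
  ..F..
  TF.F.

.....
.....
.....
..F..
TF.F.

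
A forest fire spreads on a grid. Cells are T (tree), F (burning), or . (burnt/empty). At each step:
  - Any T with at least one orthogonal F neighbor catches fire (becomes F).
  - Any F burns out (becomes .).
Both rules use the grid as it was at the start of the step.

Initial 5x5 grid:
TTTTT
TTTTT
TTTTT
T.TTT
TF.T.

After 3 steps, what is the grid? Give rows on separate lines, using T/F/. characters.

Step 1: 1 trees catch fire, 1 burn out
  TTTTT
  TTTTT
  TTTTT
  T.TTT
  F..T.
Step 2: 1 trees catch fire, 1 burn out
  TTTTT
  TTTTT
  TTTTT
  F.TTT
  ...T.
Step 3: 1 trees catch fire, 1 burn out
  TTTTT
  TTTTT
  FTTTT
  ..TTT
  ...T.

TTTTT
TTTTT
FTTTT
..TTT
...T.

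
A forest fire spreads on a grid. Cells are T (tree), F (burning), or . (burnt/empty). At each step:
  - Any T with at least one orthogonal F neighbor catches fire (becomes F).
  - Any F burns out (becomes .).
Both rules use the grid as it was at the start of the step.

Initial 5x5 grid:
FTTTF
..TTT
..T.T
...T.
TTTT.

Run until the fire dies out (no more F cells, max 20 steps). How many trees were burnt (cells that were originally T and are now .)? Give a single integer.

Answer: 8

Derivation:
Step 1: +3 fires, +2 burnt (F count now 3)
Step 2: +3 fires, +3 burnt (F count now 3)
Step 3: +1 fires, +3 burnt (F count now 1)
Step 4: +1 fires, +1 burnt (F count now 1)
Step 5: +0 fires, +1 burnt (F count now 0)
Fire out after step 5
Initially T: 13, now '.': 20
Total burnt (originally-T cells now '.'): 8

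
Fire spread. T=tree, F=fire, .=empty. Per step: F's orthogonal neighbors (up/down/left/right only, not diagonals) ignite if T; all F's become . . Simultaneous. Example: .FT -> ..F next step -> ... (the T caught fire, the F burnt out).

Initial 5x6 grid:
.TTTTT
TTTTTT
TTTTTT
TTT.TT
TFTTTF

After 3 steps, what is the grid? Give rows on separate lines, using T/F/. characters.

Step 1: 5 trees catch fire, 2 burn out
  .TTTTT
  TTTTTT
  TTTTTT
  TFT.TF
  F.FTF.
Step 2: 6 trees catch fire, 5 burn out
  .TTTTT
  TTTTTT
  TFTTTF
  F.F.F.
  ...F..
Step 3: 5 trees catch fire, 6 burn out
  .TTTTT
  TFTTTF
  F.FTF.
  ......
  ......

.TTTTT
TFTTTF
F.FTF.
......
......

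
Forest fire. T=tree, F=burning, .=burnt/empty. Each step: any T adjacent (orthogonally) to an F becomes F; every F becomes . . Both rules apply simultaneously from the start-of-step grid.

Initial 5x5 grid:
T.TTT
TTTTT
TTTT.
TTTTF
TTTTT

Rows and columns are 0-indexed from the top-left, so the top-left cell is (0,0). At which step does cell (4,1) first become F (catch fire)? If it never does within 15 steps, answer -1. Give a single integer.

Step 1: cell (4,1)='T' (+2 fires, +1 burnt)
Step 2: cell (4,1)='T' (+3 fires, +2 burnt)
Step 3: cell (4,1)='T' (+4 fires, +3 burnt)
Step 4: cell (4,1)='F' (+6 fires, +4 burnt)
  -> target ignites at step 4
Step 5: cell (4,1)='.' (+5 fires, +6 burnt)
Step 6: cell (4,1)='.' (+1 fires, +5 burnt)
Step 7: cell (4,1)='.' (+1 fires, +1 burnt)
Step 8: cell (4,1)='.' (+0 fires, +1 burnt)
  fire out at step 8

4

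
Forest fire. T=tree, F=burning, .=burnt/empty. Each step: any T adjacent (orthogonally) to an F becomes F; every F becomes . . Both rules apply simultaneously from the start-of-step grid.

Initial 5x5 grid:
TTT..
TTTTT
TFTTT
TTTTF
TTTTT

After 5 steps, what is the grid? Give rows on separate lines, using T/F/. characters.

Step 1: 7 trees catch fire, 2 burn out
  TTT..
  TFTTT
  F.FTF
  TFTF.
  TTTTF
Step 2: 9 trees catch fire, 7 burn out
  TFT..
  F.FTF
  ...F.
  F.F..
  TFTF.
Step 3: 5 trees catch fire, 9 burn out
  F.F..
  ...F.
  .....
  .....
  F.F..
Step 4: 0 trees catch fire, 5 burn out
  .....
  .....
  .....
  .....
  .....
Step 5: 0 trees catch fire, 0 burn out
  .....
  .....
  .....
  .....
  .....

.....
.....
.....
.....
.....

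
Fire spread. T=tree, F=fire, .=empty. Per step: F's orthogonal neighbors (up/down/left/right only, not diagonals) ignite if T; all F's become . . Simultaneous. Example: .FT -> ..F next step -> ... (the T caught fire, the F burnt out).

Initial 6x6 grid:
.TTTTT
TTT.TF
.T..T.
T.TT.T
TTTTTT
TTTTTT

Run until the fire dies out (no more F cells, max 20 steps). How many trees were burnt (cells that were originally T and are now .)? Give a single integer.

Answer: 11

Derivation:
Step 1: +2 fires, +1 burnt (F count now 2)
Step 2: +2 fires, +2 burnt (F count now 2)
Step 3: +1 fires, +2 burnt (F count now 1)
Step 4: +1 fires, +1 burnt (F count now 1)
Step 5: +2 fires, +1 burnt (F count now 2)
Step 6: +1 fires, +2 burnt (F count now 1)
Step 7: +2 fires, +1 burnt (F count now 2)
Step 8: +0 fires, +2 burnt (F count now 0)
Fire out after step 8
Initially T: 27, now '.': 20
Total burnt (originally-T cells now '.'): 11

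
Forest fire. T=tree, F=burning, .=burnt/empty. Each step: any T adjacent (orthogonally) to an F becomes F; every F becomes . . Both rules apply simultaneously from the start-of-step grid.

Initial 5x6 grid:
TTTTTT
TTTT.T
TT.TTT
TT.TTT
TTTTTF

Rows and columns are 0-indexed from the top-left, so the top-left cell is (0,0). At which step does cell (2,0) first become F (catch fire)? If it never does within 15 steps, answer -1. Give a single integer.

Step 1: cell (2,0)='T' (+2 fires, +1 burnt)
Step 2: cell (2,0)='T' (+3 fires, +2 burnt)
Step 3: cell (2,0)='T' (+4 fires, +3 burnt)
Step 4: cell (2,0)='T' (+3 fires, +4 burnt)
Step 5: cell (2,0)='T' (+4 fires, +3 burnt)
Step 6: cell (2,0)='T' (+4 fires, +4 burnt)
Step 7: cell (2,0)='F' (+3 fires, +4 burnt)
  -> target ignites at step 7
Step 8: cell (2,0)='.' (+2 fires, +3 burnt)
Step 9: cell (2,0)='.' (+1 fires, +2 burnt)
Step 10: cell (2,0)='.' (+0 fires, +1 burnt)
  fire out at step 10

7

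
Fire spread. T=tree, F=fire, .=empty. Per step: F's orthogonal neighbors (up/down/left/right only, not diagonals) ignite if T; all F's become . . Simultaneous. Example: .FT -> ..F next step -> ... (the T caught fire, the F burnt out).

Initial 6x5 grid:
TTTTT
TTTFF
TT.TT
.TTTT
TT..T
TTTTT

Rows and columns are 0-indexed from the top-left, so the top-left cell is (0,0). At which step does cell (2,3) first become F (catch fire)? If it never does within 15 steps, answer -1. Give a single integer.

Step 1: cell (2,3)='F' (+5 fires, +2 burnt)
  -> target ignites at step 1
Step 2: cell (2,3)='.' (+4 fires, +5 burnt)
Step 3: cell (2,3)='.' (+5 fires, +4 burnt)
Step 4: cell (2,3)='.' (+4 fires, +5 burnt)
Step 5: cell (2,3)='.' (+2 fires, +4 burnt)
Step 6: cell (2,3)='.' (+3 fires, +2 burnt)
Step 7: cell (2,3)='.' (+1 fires, +3 burnt)
Step 8: cell (2,3)='.' (+0 fires, +1 burnt)
  fire out at step 8

1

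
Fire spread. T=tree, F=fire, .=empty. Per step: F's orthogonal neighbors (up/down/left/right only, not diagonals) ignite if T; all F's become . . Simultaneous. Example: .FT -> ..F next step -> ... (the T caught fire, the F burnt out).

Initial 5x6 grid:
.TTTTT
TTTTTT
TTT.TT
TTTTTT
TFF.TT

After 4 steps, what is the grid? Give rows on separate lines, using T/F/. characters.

Step 1: 3 trees catch fire, 2 burn out
  .TTTTT
  TTTTTT
  TTT.TT
  TFFTTT
  F...TT
Step 2: 4 trees catch fire, 3 burn out
  .TTTTT
  TTTTTT
  TFF.TT
  F..FTT
  ....TT
Step 3: 4 trees catch fire, 4 burn out
  .TTTTT
  TFFTTT
  F...TT
  ....FT
  ....TT
Step 4: 7 trees catch fire, 4 burn out
  .FFTTT
  F..FTT
  ....FT
  .....F
  ....FT

.FFTTT
F..FTT
....FT
.....F
....FT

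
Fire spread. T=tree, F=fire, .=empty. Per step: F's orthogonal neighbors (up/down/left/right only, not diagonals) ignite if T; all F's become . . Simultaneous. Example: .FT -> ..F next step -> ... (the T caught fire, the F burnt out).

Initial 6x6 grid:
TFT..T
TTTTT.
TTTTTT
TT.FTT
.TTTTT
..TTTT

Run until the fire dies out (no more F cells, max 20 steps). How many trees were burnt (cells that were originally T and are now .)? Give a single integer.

Step 1: +6 fires, +2 burnt (F count now 6)
Step 2: +10 fires, +6 burnt (F count now 10)
Step 3: +8 fires, +10 burnt (F count now 8)
Step 4: +2 fires, +8 burnt (F count now 2)
Step 5: +0 fires, +2 burnt (F count now 0)
Fire out after step 5
Initially T: 27, now '.': 35
Total burnt (originally-T cells now '.'): 26

Answer: 26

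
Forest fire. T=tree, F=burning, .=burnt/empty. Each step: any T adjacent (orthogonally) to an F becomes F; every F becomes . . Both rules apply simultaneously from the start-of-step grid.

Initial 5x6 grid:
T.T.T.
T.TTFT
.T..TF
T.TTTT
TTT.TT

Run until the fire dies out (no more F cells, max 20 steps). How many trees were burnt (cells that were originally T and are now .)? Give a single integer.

Answer: 16

Derivation:
Step 1: +5 fires, +2 burnt (F count now 5)
Step 2: +3 fires, +5 burnt (F count now 3)
Step 3: +3 fires, +3 burnt (F count now 3)
Step 4: +1 fires, +3 burnt (F count now 1)
Step 5: +1 fires, +1 burnt (F count now 1)
Step 6: +1 fires, +1 burnt (F count now 1)
Step 7: +1 fires, +1 burnt (F count now 1)
Step 8: +1 fires, +1 burnt (F count now 1)
Step 9: +0 fires, +1 burnt (F count now 0)
Fire out after step 9
Initially T: 19, now '.': 27
Total burnt (originally-T cells now '.'): 16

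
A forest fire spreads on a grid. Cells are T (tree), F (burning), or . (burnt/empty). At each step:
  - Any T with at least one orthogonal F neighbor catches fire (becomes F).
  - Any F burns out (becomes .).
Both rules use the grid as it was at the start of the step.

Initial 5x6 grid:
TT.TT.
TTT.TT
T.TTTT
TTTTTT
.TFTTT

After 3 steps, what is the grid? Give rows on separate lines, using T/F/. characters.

Step 1: 3 trees catch fire, 1 burn out
  TT.TT.
  TTT.TT
  T.TTTT
  TTFTTT
  .F.FTT
Step 2: 4 trees catch fire, 3 burn out
  TT.TT.
  TTT.TT
  T.FTTT
  TF.FTT
  ....FT
Step 3: 5 trees catch fire, 4 burn out
  TT.TT.
  TTF.TT
  T..FTT
  F...FT
  .....F

TT.TT.
TTF.TT
T..FTT
F...FT
.....F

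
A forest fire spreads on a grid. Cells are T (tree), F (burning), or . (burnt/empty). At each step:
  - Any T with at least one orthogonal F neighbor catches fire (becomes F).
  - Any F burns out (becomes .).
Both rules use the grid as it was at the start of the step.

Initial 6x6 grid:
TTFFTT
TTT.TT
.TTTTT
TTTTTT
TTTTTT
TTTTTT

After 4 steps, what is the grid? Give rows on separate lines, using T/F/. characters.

Step 1: 3 trees catch fire, 2 burn out
  TF..FT
  TTF.TT
  .TTTTT
  TTTTTT
  TTTTTT
  TTTTTT
Step 2: 5 trees catch fire, 3 burn out
  F....F
  TF..FT
  .TFTTT
  TTTTTT
  TTTTTT
  TTTTTT
Step 3: 6 trees catch fire, 5 burn out
  ......
  F....F
  .F.FFT
  TTFTTT
  TTTTTT
  TTTTTT
Step 4: 5 trees catch fire, 6 burn out
  ......
  ......
  .....F
  TF.FFT
  TTFTTT
  TTTTTT

......
......
.....F
TF.FFT
TTFTTT
TTTTTT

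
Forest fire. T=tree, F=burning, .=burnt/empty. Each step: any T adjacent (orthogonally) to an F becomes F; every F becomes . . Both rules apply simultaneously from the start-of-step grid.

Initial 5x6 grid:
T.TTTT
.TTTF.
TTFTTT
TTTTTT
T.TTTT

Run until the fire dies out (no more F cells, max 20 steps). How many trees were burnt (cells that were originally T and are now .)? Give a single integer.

Answer: 23

Derivation:
Step 1: +7 fires, +2 burnt (F count now 7)
Step 2: +10 fires, +7 burnt (F count now 10)
Step 3: +4 fires, +10 burnt (F count now 4)
Step 4: +2 fires, +4 burnt (F count now 2)
Step 5: +0 fires, +2 burnt (F count now 0)
Fire out after step 5
Initially T: 24, now '.': 29
Total burnt (originally-T cells now '.'): 23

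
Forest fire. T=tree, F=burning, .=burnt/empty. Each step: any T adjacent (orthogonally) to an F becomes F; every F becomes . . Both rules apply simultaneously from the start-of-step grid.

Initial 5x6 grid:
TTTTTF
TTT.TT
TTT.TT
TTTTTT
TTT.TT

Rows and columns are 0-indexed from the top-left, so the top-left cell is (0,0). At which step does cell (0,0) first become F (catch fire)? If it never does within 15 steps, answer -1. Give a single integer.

Step 1: cell (0,0)='T' (+2 fires, +1 burnt)
Step 2: cell (0,0)='T' (+3 fires, +2 burnt)
Step 3: cell (0,0)='T' (+3 fires, +3 burnt)
Step 4: cell (0,0)='T' (+4 fires, +3 burnt)
Step 5: cell (0,0)='F' (+5 fires, +4 burnt)
  -> target ignites at step 5
Step 6: cell (0,0)='.' (+3 fires, +5 burnt)
Step 7: cell (0,0)='.' (+3 fires, +3 burnt)
Step 8: cell (0,0)='.' (+2 fires, +3 burnt)
Step 9: cell (0,0)='.' (+1 fires, +2 burnt)
Step 10: cell (0,0)='.' (+0 fires, +1 burnt)
  fire out at step 10

5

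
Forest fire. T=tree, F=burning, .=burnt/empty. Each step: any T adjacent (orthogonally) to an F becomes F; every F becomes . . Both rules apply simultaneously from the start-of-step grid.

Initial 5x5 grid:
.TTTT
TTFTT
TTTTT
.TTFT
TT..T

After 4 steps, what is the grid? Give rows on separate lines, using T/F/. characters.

Step 1: 7 trees catch fire, 2 burn out
  .TFTT
  TF.FT
  TTFFT
  .TF.F
  TT..T
Step 2: 8 trees catch fire, 7 burn out
  .F.FT
  F...F
  TF..F
  .F...
  TT..F
Step 3: 3 trees catch fire, 8 burn out
  ....F
  .....
  F....
  .....
  TF...
Step 4: 1 trees catch fire, 3 burn out
  .....
  .....
  .....
  .....
  F....

.....
.....
.....
.....
F....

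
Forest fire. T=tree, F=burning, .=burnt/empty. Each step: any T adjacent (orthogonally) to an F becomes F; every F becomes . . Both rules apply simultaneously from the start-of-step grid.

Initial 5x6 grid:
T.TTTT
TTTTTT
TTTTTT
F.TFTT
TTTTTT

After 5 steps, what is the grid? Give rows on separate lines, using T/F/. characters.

Step 1: 6 trees catch fire, 2 burn out
  T.TTTT
  TTTTTT
  FTTFTT
  ..F.FT
  FTTFTT
Step 2: 9 trees catch fire, 6 burn out
  T.TTTT
  FTTFTT
  .FF.FT
  .....F
  .FF.FT
Step 3: 7 trees catch fire, 9 burn out
  F.TFTT
  .FF.FT
  .....F
  ......
  .....F
Step 4: 3 trees catch fire, 7 burn out
  ..F.FT
  .....F
  ......
  ......
  ......
Step 5: 1 trees catch fire, 3 burn out
  .....F
  ......
  ......
  ......
  ......

.....F
......
......
......
......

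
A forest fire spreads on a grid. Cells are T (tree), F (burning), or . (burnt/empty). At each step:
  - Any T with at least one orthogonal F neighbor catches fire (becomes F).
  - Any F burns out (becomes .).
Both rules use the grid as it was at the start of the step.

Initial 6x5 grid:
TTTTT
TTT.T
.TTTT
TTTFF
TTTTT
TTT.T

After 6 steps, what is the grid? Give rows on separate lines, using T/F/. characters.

Step 1: 5 trees catch fire, 2 burn out
  TTTTT
  TTT.T
  .TTFF
  TTF..
  TTTFF
  TTT.T
Step 2: 5 trees catch fire, 5 burn out
  TTTTT
  TTT.F
  .TF..
  TF...
  TTF..
  TTT.F
Step 3: 6 trees catch fire, 5 burn out
  TTTTF
  TTF..
  .F...
  F....
  TF...
  TTF..
Step 4: 5 trees catch fire, 6 burn out
  TTFF.
  TF...
  .....
  .....
  F....
  TF...
Step 5: 3 trees catch fire, 5 burn out
  TF...
  F....
  .....
  .....
  .....
  F....
Step 6: 1 trees catch fire, 3 burn out
  F....
  .....
  .....
  .....
  .....
  .....

F....
.....
.....
.....
.....
.....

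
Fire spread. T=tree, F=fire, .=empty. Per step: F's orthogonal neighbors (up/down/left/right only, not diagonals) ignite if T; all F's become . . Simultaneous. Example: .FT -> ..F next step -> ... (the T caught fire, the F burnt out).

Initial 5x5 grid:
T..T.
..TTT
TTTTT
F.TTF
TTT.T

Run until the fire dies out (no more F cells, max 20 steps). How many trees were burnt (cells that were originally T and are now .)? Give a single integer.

Step 1: +5 fires, +2 burnt (F count now 5)
Step 2: +5 fires, +5 burnt (F count now 5)
Step 3: +3 fires, +5 burnt (F count now 3)
Step 4: +2 fires, +3 burnt (F count now 2)
Step 5: +0 fires, +2 burnt (F count now 0)
Fire out after step 5
Initially T: 16, now '.': 24
Total burnt (originally-T cells now '.'): 15

Answer: 15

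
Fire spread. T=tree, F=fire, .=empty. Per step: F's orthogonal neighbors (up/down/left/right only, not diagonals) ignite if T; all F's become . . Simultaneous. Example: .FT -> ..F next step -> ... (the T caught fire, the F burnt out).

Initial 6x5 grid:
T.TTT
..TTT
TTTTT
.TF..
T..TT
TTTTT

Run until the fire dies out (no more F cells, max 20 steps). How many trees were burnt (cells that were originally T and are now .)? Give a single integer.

Answer: 12

Derivation:
Step 1: +2 fires, +1 burnt (F count now 2)
Step 2: +3 fires, +2 burnt (F count now 3)
Step 3: +4 fires, +3 burnt (F count now 4)
Step 4: +2 fires, +4 burnt (F count now 2)
Step 5: +1 fires, +2 burnt (F count now 1)
Step 6: +0 fires, +1 burnt (F count now 0)
Fire out after step 6
Initially T: 21, now '.': 21
Total burnt (originally-T cells now '.'): 12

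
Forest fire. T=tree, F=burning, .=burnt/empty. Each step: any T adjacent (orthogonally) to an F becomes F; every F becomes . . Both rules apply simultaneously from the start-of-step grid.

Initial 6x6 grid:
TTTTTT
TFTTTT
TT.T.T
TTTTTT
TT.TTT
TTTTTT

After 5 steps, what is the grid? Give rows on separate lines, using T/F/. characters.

Step 1: 4 trees catch fire, 1 burn out
  TFTTTT
  F.FTTT
  TF.T.T
  TTTTTT
  TT.TTT
  TTTTTT
Step 2: 5 trees catch fire, 4 burn out
  F.FTTT
  ...FTT
  F..T.T
  TFTTTT
  TT.TTT
  TTTTTT
Step 3: 6 trees catch fire, 5 burn out
  ...FTT
  ....FT
  ...F.T
  F.FTTT
  TF.TTT
  TTTTTT
Step 4: 5 trees catch fire, 6 burn out
  ....FT
  .....F
  .....T
  ...FTT
  F..TTT
  TFTTTT
Step 5: 6 trees catch fire, 5 burn out
  .....F
  ......
  .....F
  ....FT
  ...FTT
  F.FTTT

.....F
......
.....F
....FT
...FTT
F.FTTT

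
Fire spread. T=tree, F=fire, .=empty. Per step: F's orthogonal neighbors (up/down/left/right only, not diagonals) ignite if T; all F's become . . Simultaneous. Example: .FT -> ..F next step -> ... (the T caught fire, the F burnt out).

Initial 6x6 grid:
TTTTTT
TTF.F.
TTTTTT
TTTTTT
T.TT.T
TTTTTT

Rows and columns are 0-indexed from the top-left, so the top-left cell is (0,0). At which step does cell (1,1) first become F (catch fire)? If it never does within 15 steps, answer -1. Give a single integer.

Step 1: cell (1,1)='F' (+5 fires, +2 burnt)
  -> target ignites at step 1
Step 2: cell (1,1)='.' (+9 fires, +5 burnt)
Step 3: cell (1,1)='.' (+6 fires, +9 burnt)
Step 4: cell (1,1)='.' (+4 fires, +6 burnt)
Step 5: cell (1,1)='.' (+4 fires, +4 burnt)
Step 6: cell (1,1)='.' (+2 fires, +4 burnt)
Step 7: cell (1,1)='.' (+0 fires, +2 burnt)
  fire out at step 7

1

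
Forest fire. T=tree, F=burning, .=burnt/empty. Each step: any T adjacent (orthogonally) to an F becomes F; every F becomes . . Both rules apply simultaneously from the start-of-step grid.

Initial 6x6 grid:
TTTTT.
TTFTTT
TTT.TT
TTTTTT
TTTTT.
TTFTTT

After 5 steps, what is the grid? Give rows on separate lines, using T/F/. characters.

Step 1: 7 trees catch fire, 2 burn out
  TTFTT.
  TF.FTT
  TTF.TT
  TTTTTT
  TTFTT.
  TF.FTT
Step 2: 10 trees catch fire, 7 burn out
  TF.FT.
  F...FT
  TF..TT
  TTFTTT
  TF.FT.
  F...FT
Step 3: 10 trees catch fire, 10 burn out
  F...F.
  .....F
  F...FT
  TF.FTT
  F...F.
  .....F
Step 4: 3 trees catch fire, 10 burn out
  ......
  ......
  .....F
  F...FT
  ......
  ......
Step 5: 1 trees catch fire, 3 burn out
  ......
  ......
  ......
  .....F
  ......
  ......

......
......
......
.....F
......
......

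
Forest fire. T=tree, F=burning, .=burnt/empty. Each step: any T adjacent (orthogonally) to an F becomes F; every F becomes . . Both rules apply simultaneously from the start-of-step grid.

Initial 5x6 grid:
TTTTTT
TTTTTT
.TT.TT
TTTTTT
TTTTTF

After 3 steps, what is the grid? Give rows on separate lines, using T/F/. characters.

Step 1: 2 trees catch fire, 1 burn out
  TTTTTT
  TTTTTT
  .TT.TT
  TTTTTF
  TTTTF.
Step 2: 3 trees catch fire, 2 burn out
  TTTTTT
  TTTTTT
  .TT.TF
  TTTTF.
  TTTF..
Step 3: 4 trees catch fire, 3 burn out
  TTTTTT
  TTTTTF
  .TT.F.
  TTTF..
  TTF...

TTTTTT
TTTTTF
.TT.F.
TTTF..
TTF...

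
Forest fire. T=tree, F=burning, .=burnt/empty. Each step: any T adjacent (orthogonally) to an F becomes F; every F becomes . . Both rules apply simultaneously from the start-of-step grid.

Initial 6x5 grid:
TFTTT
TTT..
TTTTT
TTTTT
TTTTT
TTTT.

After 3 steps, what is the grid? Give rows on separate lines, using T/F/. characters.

Step 1: 3 trees catch fire, 1 burn out
  F.FTT
  TFT..
  TTTTT
  TTTTT
  TTTTT
  TTTT.
Step 2: 4 trees catch fire, 3 burn out
  ...FT
  F.F..
  TFTTT
  TTTTT
  TTTTT
  TTTT.
Step 3: 4 trees catch fire, 4 burn out
  ....F
  .....
  F.FTT
  TFTTT
  TTTTT
  TTTT.

....F
.....
F.FTT
TFTTT
TTTTT
TTTT.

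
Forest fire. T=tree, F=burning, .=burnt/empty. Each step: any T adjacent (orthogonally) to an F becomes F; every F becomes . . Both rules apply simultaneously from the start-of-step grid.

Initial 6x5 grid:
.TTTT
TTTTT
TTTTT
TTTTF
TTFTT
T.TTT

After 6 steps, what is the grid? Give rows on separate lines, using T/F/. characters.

Step 1: 7 trees catch fire, 2 burn out
  .TTTT
  TTTTT
  TTTTF
  TTFF.
  TF.FF
  T.FTT
Step 2: 7 trees catch fire, 7 burn out
  .TTTT
  TTTTF
  TTFF.
  TF...
  F....
  T..FF
Step 3: 6 trees catch fire, 7 burn out
  .TTTF
  TTFF.
  TF...
  F....
  .....
  F....
Step 4: 4 trees catch fire, 6 burn out
  .TFF.
  TF...
  F....
  .....
  .....
  .....
Step 5: 2 trees catch fire, 4 burn out
  .F...
  F....
  .....
  .....
  .....
  .....
Step 6: 0 trees catch fire, 2 burn out
  .....
  .....
  .....
  .....
  .....
  .....

.....
.....
.....
.....
.....
.....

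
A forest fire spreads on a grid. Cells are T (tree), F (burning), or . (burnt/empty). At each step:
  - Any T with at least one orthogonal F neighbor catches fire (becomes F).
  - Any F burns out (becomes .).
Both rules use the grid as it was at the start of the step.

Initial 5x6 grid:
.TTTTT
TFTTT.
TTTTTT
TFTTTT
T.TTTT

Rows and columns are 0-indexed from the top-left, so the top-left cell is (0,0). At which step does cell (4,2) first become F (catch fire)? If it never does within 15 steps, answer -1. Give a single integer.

Step 1: cell (4,2)='T' (+6 fires, +2 burnt)
Step 2: cell (4,2)='F' (+7 fires, +6 burnt)
  -> target ignites at step 2
Step 3: cell (4,2)='.' (+5 fires, +7 burnt)
Step 4: cell (4,2)='.' (+4 fires, +5 burnt)
Step 5: cell (4,2)='.' (+3 fires, +4 burnt)
Step 6: cell (4,2)='.' (+0 fires, +3 burnt)
  fire out at step 6

2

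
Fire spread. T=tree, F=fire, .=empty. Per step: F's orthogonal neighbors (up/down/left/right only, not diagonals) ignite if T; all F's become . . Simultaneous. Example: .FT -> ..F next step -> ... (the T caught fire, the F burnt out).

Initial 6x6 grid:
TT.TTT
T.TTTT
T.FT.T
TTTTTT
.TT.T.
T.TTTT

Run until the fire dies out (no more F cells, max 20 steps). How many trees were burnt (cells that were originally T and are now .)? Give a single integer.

Answer: 26

Derivation:
Step 1: +3 fires, +1 burnt (F count now 3)
Step 2: +4 fires, +3 burnt (F count now 4)
Step 3: +6 fires, +4 burnt (F count now 6)
Step 4: +6 fires, +6 burnt (F count now 6)
Step 5: +4 fires, +6 burnt (F count now 4)
Step 6: +2 fires, +4 burnt (F count now 2)
Step 7: +1 fires, +2 burnt (F count now 1)
Step 8: +0 fires, +1 burnt (F count now 0)
Fire out after step 8
Initially T: 27, now '.': 35
Total burnt (originally-T cells now '.'): 26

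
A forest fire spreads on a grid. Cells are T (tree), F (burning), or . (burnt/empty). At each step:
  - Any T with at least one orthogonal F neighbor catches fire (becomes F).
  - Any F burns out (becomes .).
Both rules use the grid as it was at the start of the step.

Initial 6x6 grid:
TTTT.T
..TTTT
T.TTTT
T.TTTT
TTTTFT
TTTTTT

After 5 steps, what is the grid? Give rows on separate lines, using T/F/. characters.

Step 1: 4 trees catch fire, 1 burn out
  TTTT.T
  ..TTTT
  T.TTTT
  T.TTFT
  TTTF.F
  TTTTFT
Step 2: 6 trees catch fire, 4 burn out
  TTTT.T
  ..TTTT
  T.TTFT
  T.TF.F
  TTF...
  TTTF.F
Step 3: 6 trees catch fire, 6 burn out
  TTTT.T
  ..TTFT
  T.TF.F
  T.F...
  TF....
  TTF...
Step 4: 5 trees catch fire, 6 burn out
  TTTT.T
  ..TF.F
  T.F...
  T.....
  F.....
  TF....
Step 5: 5 trees catch fire, 5 burn out
  TTTF.F
  ..F...
  T.....
  F.....
  ......
  F.....

TTTF.F
..F...
T.....
F.....
......
F.....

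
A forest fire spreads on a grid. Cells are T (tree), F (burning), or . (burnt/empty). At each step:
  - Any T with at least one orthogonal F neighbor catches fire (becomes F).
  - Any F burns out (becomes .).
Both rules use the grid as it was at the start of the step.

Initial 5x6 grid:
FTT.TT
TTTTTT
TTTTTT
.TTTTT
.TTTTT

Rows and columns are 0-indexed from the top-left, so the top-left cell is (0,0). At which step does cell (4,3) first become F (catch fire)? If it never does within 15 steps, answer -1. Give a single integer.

Step 1: cell (4,3)='T' (+2 fires, +1 burnt)
Step 2: cell (4,3)='T' (+3 fires, +2 burnt)
Step 3: cell (4,3)='T' (+2 fires, +3 burnt)
Step 4: cell (4,3)='T' (+3 fires, +2 burnt)
Step 5: cell (4,3)='T' (+4 fires, +3 burnt)
Step 6: cell (4,3)='T' (+5 fires, +4 burnt)
Step 7: cell (4,3)='F' (+4 fires, +5 burnt)
  -> target ignites at step 7
Step 8: cell (4,3)='.' (+2 fires, +4 burnt)
Step 9: cell (4,3)='.' (+1 fires, +2 burnt)
Step 10: cell (4,3)='.' (+0 fires, +1 burnt)
  fire out at step 10

7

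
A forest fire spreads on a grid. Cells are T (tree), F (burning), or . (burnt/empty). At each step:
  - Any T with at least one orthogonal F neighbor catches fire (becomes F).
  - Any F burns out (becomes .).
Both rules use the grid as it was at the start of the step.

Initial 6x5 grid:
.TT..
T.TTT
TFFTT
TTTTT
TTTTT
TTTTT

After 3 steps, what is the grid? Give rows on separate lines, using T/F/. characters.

Step 1: 5 trees catch fire, 2 burn out
  .TT..
  T.FTT
  F..FT
  TFFTT
  TTTTT
  TTTTT
Step 2: 8 trees catch fire, 5 burn out
  .TF..
  F..FT
  ....F
  F..FT
  TFFTT
  TTTTT
Step 3: 7 trees catch fire, 8 burn out
  .F...
  ....F
  .....
  ....F
  F..FT
  TFFTT

.F...
....F
.....
....F
F..FT
TFFTT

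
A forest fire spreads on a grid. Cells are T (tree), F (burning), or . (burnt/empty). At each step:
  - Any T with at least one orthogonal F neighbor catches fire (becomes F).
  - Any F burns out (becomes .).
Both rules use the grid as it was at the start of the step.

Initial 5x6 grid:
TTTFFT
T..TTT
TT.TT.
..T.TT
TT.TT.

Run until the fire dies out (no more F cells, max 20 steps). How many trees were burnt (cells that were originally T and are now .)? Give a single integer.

Answer: 16

Derivation:
Step 1: +4 fires, +2 burnt (F count now 4)
Step 2: +4 fires, +4 burnt (F count now 4)
Step 3: +2 fires, +4 burnt (F count now 2)
Step 4: +3 fires, +2 burnt (F count now 3)
Step 5: +2 fires, +3 burnt (F count now 2)
Step 6: +1 fires, +2 burnt (F count now 1)
Step 7: +0 fires, +1 burnt (F count now 0)
Fire out after step 7
Initially T: 19, now '.': 27
Total burnt (originally-T cells now '.'): 16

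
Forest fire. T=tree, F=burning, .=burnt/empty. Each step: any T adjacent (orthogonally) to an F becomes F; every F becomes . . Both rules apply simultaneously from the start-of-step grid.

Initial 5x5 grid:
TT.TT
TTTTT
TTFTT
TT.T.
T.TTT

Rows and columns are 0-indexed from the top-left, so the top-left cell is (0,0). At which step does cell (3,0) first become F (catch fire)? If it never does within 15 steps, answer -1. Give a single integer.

Step 1: cell (3,0)='T' (+3 fires, +1 burnt)
Step 2: cell (3,0)='T' (+6 fires, +3 burnt)
Step 3: cell (3,0)='F' (+6 fires, +6 burnt)
  -> target ignites at step 3
Step 4: cell (3,0)='.' (+5 fires, +6 burnt)
Step 5: cell (3,0)='.' (+0 fires, +5 burnt)
  fire out at step 5

3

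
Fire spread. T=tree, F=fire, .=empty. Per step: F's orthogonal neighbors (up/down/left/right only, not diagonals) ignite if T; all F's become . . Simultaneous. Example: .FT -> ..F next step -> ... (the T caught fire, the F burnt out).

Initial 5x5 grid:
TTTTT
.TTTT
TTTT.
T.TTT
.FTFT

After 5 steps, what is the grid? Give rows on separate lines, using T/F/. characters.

Step 1: 3 trees catch fire, 2 burn out
  TTTTT
  .TTTT
  TTTT.
  T.TFT
  ..F.F
Step 2: 3 trees catch fire, 3 burn out
  TTTTT
  .TTTT
  TTTF.
  T.F.F
  .....
Step 3: 2 trees catch fire, 3 burn out
  TTTTT
  .TTFT
  TTF..
  T....
  .....
Step 4: 4 trees catch fire, 2 burn out
  TTTFT
  .TF.F
  TF...
  T....
  .....
Step 5: 4 trees catch fire, 4 burn out
  TTF.F
  .F...
  F....
  T....
  .....

TTF.F
.F...
F....
T....
.....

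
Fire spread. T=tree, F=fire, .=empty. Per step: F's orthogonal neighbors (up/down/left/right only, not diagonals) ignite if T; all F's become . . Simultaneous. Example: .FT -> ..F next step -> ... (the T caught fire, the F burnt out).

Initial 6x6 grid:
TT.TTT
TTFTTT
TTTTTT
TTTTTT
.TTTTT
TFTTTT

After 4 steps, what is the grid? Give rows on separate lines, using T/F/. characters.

Step 1: 6 trees catch fire, 2 burn out
  TT.TTT
  TF.FTT
  TTFTTT
  TTTTTT
  .FTTTT
  F.FTTT
Step 2: 10 trees catch fire, 6 burn out
  TF.FTT
  F...FT
  TF.FTT
  TFFTTT
  ..FTTT
  ...FTT
Step 3: 9 trees catch fire, 10 burn out
  F...FT
  .....F
  F...FT
  F..FTT
  ...FTT
  ....FT
Step 4: 5 trees catch fire, 9 burn out
  .....F
  ......
  .....F
  ....FT
  ....FT
  .....F

.....F
......
.....F
....FT
....FT
.....F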